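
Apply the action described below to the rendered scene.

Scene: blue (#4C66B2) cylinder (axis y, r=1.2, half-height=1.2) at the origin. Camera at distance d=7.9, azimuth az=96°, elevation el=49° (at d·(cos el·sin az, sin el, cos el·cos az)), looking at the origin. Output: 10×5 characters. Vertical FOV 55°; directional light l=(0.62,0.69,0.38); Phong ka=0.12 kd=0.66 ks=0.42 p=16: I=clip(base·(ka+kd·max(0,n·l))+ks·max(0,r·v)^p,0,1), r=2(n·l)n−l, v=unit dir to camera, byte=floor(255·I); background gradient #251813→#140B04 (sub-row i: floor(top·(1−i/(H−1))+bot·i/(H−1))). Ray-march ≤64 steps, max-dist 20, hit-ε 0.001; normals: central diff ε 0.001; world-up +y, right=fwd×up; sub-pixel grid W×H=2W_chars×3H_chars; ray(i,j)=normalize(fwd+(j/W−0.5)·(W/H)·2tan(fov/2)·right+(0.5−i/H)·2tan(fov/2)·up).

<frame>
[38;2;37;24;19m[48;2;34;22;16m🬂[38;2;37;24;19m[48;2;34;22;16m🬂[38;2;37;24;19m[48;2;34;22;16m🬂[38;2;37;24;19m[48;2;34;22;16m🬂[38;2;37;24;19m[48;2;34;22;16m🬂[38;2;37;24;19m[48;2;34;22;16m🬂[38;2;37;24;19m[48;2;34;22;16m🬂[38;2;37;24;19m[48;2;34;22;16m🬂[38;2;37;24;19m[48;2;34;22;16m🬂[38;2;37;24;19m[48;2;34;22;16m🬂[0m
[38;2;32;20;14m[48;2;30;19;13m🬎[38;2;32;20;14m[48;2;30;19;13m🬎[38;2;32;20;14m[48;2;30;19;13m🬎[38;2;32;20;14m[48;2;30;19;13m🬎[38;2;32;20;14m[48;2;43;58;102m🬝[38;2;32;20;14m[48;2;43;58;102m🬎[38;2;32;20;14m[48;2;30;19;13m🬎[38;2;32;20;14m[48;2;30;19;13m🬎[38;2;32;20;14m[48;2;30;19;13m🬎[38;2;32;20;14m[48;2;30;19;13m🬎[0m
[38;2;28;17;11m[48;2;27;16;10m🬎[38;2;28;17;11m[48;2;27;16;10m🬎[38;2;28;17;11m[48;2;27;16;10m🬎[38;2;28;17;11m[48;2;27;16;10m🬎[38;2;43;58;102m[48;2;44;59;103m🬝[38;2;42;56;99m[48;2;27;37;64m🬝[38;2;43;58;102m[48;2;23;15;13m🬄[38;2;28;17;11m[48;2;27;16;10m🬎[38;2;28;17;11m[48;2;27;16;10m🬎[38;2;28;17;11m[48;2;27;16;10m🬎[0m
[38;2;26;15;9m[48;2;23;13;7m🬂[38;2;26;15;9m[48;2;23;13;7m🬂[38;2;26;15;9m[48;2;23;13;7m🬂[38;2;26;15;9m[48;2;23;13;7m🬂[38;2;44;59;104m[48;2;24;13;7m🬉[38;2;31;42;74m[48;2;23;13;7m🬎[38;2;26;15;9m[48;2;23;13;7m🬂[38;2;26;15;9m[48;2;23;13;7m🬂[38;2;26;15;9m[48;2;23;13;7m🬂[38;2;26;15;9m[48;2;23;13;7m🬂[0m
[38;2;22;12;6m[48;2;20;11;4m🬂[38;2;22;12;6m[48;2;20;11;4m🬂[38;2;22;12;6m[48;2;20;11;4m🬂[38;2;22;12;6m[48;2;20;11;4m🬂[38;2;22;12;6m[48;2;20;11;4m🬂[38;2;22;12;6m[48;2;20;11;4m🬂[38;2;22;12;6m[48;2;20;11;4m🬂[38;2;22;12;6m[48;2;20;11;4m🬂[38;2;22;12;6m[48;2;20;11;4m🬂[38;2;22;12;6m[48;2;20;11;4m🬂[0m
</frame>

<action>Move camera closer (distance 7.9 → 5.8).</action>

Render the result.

<frame>
[38;2;37;24;19m[48;2;34;22;16m🬂[38;2;37;24;19m[48;2;34;22;16m🬂[38;2;37;24;19m[48;2;34;22;16m🬂[38;2;37;24;19m[48;2;34;22;16m🬂[38;2;37;24;19m[48;2;34;22;16m🬂[38;2;37;24;19m[48;2;34;22;16m🬂[38;2;37;24;19m[48;2;34;22;16m🬂[38;2;37;24;19m[48;2;34;22;16m🬂[38;2;37;24;19m[48;2;34;22;16m🬂[38;2;37;24;19m[48;2;34;22;16m🬂[0m
[38;2;32;20;14m[48;2;30;19;13m🬎[38;2;32;20;14m[48;2;30;19;13m🬎[38;2;32;20;14m[48;2;30;19;13m🬎[38;2;32;20;14m[48;2;43;58;102m🬝[38;2;33;21;15m[48;2;43;58;102m🬂[38;2;33;21;15m[48;2;43;58;102m🬂[38;2;43;58;102m[48;2;32;20;14m🬱[38;2;32;20;14m[48;2;30;19;13m🬎[38;2;32;20;14m[48;2;30;19;13m🬎[38;2;32;20;14m[48;2;30;19;13m🬎[0m
[38;2;28;17;11m[48;2;27;16;10m🬎[38;2;28;17;11m[48;2;27;16;10m🬎[38;2;28;17;11m[48;2;27;16;10m🬎[38;2;42;57;100m[48;2;28;17;11m▐[38;2;45;60;106m[48;2;42;57;101m🬏[38;2;42;56;99m[48;2;31;42;74m🬝[38;2;43;58;102m[48;2;13;18;32m🬆[38;2;28;17;11m[48;2;27;16;10m🬎[38;2;28;17;11m[48;2;27;16;10m🬎[38;2;28;17;11m[48;2;27;16;10m🬎[0m
[38;2;26;15;9m[48;2;23;13;7m🬂[38;2;26;15;9m[48;2;23;13;7m🬂[38;2;26;15;9m[48;2;23;13;7m🬂[38;2;26;15;9m[48;2;23;13;7m🬂[38;2;43;59;103m[48;2;23;13;7m🬬[38;2;38;51;89m[48;2;30;40;70m▌[38;2;18;25;44m[48;2;24;13;7m🬄[38;2;26;15;9m[48;2;23;13;7m🬂[38;2;26;15;9m[48;2;23;13;7m🬂[38;2;26;15;9m[48;2;23;13;7m🬂[0m
[38;2;22;12;6m[48;2;20;11;4m🬂[38;2;22;12;6m[48;2;20;11;4m🬂[38;2;22;12;6m[48;2;20;11;4m🬂[38;2;22;12;6m[48;2;20;11;4m🬂[38;2;22;12;6m[48;2;20;11;4m🬂[38;2;22;12;6m[48;2;20;11;4m🬂[38;2;22;12;6m[48;2;20;11;4m🬂[38;2;22;12;6m[48;2;20;11;4m🬂[38;2;22;12;6m[48;2;20;11;4m🬂[38;2;22;12;6m[48;2;20;11;4m🬂[0m
</frame>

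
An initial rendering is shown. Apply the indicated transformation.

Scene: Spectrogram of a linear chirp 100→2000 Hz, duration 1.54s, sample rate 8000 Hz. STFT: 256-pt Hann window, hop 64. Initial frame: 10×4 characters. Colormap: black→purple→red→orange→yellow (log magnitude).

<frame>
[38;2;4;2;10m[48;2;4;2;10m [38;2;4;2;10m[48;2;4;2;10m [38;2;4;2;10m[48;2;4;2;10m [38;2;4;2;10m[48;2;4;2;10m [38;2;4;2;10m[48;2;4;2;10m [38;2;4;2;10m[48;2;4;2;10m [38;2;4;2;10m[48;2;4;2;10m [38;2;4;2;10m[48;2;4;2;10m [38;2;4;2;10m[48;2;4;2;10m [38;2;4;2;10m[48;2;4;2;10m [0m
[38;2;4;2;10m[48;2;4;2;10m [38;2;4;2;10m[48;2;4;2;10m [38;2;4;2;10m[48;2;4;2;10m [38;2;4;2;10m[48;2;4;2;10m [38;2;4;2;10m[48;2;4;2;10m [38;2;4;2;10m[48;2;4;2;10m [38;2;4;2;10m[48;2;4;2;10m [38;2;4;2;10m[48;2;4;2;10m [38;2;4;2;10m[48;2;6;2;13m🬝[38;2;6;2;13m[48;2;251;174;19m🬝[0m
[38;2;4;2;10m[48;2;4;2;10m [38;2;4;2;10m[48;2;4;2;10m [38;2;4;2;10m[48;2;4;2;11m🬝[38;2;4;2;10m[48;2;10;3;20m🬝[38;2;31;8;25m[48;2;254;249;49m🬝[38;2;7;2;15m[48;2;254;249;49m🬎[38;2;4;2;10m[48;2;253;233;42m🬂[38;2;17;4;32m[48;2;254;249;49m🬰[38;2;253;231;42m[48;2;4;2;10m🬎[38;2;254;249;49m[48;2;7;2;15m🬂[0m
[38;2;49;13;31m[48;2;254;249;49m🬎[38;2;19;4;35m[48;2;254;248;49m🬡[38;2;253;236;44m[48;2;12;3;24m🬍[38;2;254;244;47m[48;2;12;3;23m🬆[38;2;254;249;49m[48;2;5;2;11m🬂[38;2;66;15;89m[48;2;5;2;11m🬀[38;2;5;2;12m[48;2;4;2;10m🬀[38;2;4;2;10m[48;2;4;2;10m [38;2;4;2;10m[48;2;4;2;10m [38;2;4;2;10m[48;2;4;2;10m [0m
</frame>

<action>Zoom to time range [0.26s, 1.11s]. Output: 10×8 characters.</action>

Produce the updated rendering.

<frame>
[38;2;4;2;10m[48;2;4;2;10m [38;2;4;2;10m[48;2;4;2;10m [38;2;4;2;10m[48;2;4;2;10m [38;2;4;2;10m[48;2;4;2;10m [38;2;4;2;10m[48;2;4;2;10m [38;2;4;2;10m[48;2;4;2;10m [38;2;4;2;10m[48;2;4;2;10m [38;2;4;2;10m[48;2;4;2;10m [38;2;4;2;10m[48;2;4;2;10m [38;2;4;2;10m[48;2;4;2;10m [0m
[38;2;4;2;10m[48;2;4;2;10m [38;2;4;2;10m[48;2;4;2;10m [38;2;4;2;10m[48;2;4;2;10m [38;2;4;2;10m[48;2;4;2;10m [38;2;4;2;10m[48;2;4;2;10m [38;2;4;2;10m[48;2;4;2;10m [38;2;4;2;10m[48;2;4;2;10m [38;2;4;2;10m[48;2;4;2;10m [38;2;4;2;10m[48;2;4;2;10m [38;2;4;2;10m[48;2;4;2;10m [0m
[38;2;4;2;10m[48;2;4;2;10m [38;2;4;2;10m[48;2;4;2;10m [38;2;4;2;10m[48;2;4;2;10m [38;2;4;2;10m[48;2;4;2;10m [38;2;4;2;10m[48;2;4;2;10m [38;2;4;2;10m[48;2;4;2;10m [38;2;4;2;10m[48;2;4;2;10m [38;2;4;2;10m[48;2;4;2;10m [38;2;4;2;10m[48;2;4;2;10m [38;2;4;2;10m[48;2;4;2;10m [0m
[38;2;4;2;10m[48;2;4;2;10m [38;2;4;2;10m[48;2;4;2;10m [38;2;4;2;10m[48;2;4;2;10m [38;2;4;2;10m[48;2;4;2;10m [38;2;4;2;10m[48;2;4;2;10m [38;2;4;2;10m[48;2;4;2;10m [38;2;4;2;10m[48;2;4;2;10m [38;2;4;2;10m[48;2;4;2;10m [38;2;4;2;10m[48;2;4;2;10m [38;2;4;2;10m[48;2;4;2;10m [0m
[38;2;4;2;10m[48;2;4;2;10m [38;2;4;2;10m[48;2;4;2;10m [38;2;4;2;10m[48;2;4;2;10m [38;2;4;2;10m[48;2;4;2;10m [38;2;4;2;10m[48;2;4;2;10m [38;2;4;2;10m[48;2;4;2;10m [38;2;4;2;10m[48;2;4;2;10m [38;2;4;2;10m[48;2;5;2;12m🬝[38;2;4;2;10m[48;2;10;3;20m🬝[38;2;6;2;14m[48;2;130;33;84m🬝[0m
[38;2;4;2;10m[48;2;4;2;10m [38;2;4;2;10m[48;2;4;2;10m [38;2;4;2;10m[48;2;5;2;11m🬝[38;2;4;2;10m[48;2;9;3;19m🬝[38;2;6;2;14m[48;2;115;29;85m🬝[38;2;6;2;14m[48;2;254;241;46m🬎[38;2;54;14;39m[48;2;254;249;49m🬎[38;2;16;4;30m[48;2;253;229;41m🬂[38;2;254;244;47m[48;2;60;14;64m🬍[38;2;253;235;43m[48;2;31;8;38m🬆[0m
[38;2;6;2;13m[48;2;253;237;44m🬎[38;2;47;12;39m[48;2;254;249;49m🬎[38;2;14;4;27m[48;2;253;232;42m🬂[38;2;253;242;46m[48;2;60;14;67m🬍[38;2;253;238;45m[48;2;36;9;39m🬆[38;2;253;230;42m[48;2;7;2;16m🬂[38;2;89;22;87m[48;2;6;2;14m🬀[38;2;9;3;19m[48;2;4;2;10m🬀[38;2;5;2;12m[48;2;4;2;10m🬀[38;2;4;2;10m[48;2;4;2;10m [0m
[38;2;253;236;44m[48;2;8;2;17m🬂[38;2;101;25;86m[48;2;7;2;14m🬀[38;2;9;3;19m[48;2;4;2;10m🬀[38;2;5;2;12m[48;2;4;2;10m🬀[38;2;4;2;10m[48;2;4;2;10m [38;2;4;2;10m[48;2;4;2;10m [38;2;4;2;10m[48;2;4;2;10m [38;2;4;2;10m[48;2;4;2;10m [38;2;4;2;10m[48;2;4;2;10m [38;2;4;2;10m[48;2;4;2;10m [0m
</frame>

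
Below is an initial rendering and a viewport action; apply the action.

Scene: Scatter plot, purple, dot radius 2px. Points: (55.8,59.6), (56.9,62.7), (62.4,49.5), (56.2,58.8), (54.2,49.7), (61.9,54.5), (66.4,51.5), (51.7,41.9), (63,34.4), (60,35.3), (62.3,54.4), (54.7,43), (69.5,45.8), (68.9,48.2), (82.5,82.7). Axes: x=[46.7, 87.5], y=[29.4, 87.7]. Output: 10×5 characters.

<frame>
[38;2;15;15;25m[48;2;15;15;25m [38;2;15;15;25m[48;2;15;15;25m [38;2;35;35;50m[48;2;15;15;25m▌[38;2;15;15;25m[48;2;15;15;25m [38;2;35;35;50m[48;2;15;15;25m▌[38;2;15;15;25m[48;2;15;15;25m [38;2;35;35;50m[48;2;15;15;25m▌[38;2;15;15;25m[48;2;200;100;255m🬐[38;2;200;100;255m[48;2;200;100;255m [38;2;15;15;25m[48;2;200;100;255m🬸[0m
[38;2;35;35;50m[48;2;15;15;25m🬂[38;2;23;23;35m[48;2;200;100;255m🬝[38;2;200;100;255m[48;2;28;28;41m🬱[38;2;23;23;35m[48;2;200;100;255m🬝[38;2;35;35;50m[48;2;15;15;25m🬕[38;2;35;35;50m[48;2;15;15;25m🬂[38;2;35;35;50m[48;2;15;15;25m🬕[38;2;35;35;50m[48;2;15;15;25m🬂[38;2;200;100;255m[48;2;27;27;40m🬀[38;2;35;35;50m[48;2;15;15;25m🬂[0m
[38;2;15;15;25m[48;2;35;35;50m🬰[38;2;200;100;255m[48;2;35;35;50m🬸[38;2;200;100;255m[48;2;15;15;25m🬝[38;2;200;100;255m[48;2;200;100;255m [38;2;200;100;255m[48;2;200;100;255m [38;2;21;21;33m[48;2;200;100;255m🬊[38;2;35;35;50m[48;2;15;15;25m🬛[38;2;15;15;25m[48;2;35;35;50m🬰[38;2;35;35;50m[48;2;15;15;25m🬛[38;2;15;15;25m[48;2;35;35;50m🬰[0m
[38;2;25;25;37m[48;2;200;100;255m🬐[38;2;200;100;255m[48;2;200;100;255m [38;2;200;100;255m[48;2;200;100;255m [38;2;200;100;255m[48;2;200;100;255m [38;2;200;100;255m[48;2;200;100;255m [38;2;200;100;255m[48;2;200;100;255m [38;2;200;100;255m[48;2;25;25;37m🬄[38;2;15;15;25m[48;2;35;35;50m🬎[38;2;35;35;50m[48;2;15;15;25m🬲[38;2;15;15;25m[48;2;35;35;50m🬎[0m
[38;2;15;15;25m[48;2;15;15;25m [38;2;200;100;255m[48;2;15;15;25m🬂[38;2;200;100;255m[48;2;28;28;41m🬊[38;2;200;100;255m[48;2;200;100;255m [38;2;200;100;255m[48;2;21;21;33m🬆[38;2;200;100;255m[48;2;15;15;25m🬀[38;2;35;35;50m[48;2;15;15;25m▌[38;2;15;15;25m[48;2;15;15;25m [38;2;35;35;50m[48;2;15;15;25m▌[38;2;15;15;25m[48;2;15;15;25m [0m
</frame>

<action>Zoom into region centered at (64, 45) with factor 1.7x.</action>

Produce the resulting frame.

<frame>
[38;2;15;15;25m[48;2;200;100;255m🬲[38;2;200;100;255m[48;2;200;100;255m [38;2;200;100;255m[48;2;15;15;25m🬝[38;2;15;15;25m[48;2;200;100;255m🬆[38;2;21;21;33m[48;2;200;100;255m🬊[38;2;15;15;25m[48;2;200;100;255m🬝[38;2;35;35;50m[48;2;15;15;25m▌[38;2;15;15;25m[48;2;15;15;25m [38;2;35;35;50m[48;2;15;15;25m▌[38;2;15;15;25m[48;2;15;15;25m [0m
[38;2;35;35;50m[48;2;200;100;255m🬀[38;2;200;100;255m[48;2;25;25;37m🬳[38;2;200;100;255m[48;2;27;27;40m🬁[38;2;200;100;255m[48;2;200;100;255m [38;2;200;100;255m[48;2;200;100;255m [38;2;200;100;255m[48;2;200;100;255m [38;2;200;100;255m[48;2;200;100;255m [38;2;200;100;255m[48;2;28;28;41m🬱[38;2;35;35;50m[48;2;15;15;25m🬕[38;2;35;35;50m[48;2;15;15;25m🬂[0m
[38;2;200;100;255m[48;2;200;100;255m [38;2;200;100;255m[48;2;200;100;255m [38;2;27;27;40m[48;2;200;100;255m🬸[38;2;25;25;37m[48;2;200;100;255m🬪[38;2;200;100;255m[48;2;28;28;41m🬆[38;2;23;23;35m[48;2;200;100;255m🬺[38;2;200;100;255m[48;2;35;35;50m🬬[38;2;200;100;255m[48;2;21;21;33m🬆[38;2;35;35;50m[48;2;15;15;25m🬛[38;2;15;15;25m[48;2;35;35;50m🬰[0m
[38;2;200;100;255m[48;2;28;28;41m🬆[38;2;200;100;255m[48;2;23;23;35m🬀[38;2;35;35;50m[48;2;200;100;255m🬐[38;2;200;100;255m[48;2;200;100;255m [38;2;200;100;255m[48;2;15;15;25m🬺[38;2;19;19;30m[48;2;200;100;255m🬬[38;2;35;35;50m[48;2;15;15;25m🬲[38;2;15;15;25m[48;2;35;35;50m🬎[38;2;35;35;50m[48;2;15;15;25m🬲[38;2;15;15;25m[48;2;35;35;50m🬎[0m
[38;2;15;15;25m[48;2;15;15;25m [38;2;15;15;25m[48;2;15;15;25m [38;2;35;35;50m[48;2;15;15;25m▌[38;2;200;100;255m[48;2;15;15;25m🬂[38;2;200;100;255m[48;2;21;21;33m🬆[38;2;15;15;25m[48;2;15;15;25m [38;2;35;35;50m[48;2;15;15;25m▌[38;2;15;15;25m[48;2;15;15;25m [38;2;35;35;50m[48;2;15;15;25m▌[38;2;15;15;25m[48;2;15;15;25m [0m
</frame>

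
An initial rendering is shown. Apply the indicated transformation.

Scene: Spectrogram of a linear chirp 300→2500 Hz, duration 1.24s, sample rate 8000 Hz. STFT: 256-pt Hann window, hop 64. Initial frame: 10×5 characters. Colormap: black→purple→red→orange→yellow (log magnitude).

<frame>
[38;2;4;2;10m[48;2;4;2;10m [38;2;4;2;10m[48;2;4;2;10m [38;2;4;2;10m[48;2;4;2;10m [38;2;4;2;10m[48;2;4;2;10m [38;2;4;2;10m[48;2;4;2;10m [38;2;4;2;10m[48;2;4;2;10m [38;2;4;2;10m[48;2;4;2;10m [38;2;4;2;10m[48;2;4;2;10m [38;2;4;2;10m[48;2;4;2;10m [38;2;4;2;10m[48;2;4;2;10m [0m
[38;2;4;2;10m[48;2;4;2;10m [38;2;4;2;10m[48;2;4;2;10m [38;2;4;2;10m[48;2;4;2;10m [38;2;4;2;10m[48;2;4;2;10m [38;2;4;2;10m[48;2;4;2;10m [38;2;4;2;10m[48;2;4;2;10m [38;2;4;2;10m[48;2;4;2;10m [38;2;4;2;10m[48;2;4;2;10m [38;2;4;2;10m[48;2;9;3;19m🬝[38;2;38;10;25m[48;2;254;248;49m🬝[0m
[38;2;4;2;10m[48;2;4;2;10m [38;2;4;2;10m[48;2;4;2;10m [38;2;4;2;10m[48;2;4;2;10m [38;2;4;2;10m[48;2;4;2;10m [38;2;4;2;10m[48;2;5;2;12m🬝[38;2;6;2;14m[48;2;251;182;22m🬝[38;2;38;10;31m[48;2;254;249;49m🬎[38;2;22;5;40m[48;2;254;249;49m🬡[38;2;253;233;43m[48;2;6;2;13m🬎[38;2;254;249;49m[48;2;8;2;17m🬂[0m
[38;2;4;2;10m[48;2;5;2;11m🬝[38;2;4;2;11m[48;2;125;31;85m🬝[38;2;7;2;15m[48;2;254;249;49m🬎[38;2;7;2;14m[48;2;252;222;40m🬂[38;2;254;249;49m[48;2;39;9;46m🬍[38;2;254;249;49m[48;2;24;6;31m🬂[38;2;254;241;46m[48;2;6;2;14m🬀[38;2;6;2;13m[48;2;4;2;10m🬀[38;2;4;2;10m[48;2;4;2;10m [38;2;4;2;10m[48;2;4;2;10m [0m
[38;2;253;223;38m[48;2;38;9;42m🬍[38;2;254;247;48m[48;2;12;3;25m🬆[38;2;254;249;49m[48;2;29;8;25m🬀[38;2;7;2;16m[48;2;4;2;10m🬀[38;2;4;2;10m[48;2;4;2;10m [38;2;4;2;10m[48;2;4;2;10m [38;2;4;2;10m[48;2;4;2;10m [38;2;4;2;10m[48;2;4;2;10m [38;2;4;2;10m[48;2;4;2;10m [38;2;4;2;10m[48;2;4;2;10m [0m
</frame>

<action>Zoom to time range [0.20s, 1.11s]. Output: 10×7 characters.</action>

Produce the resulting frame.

<frame>
[38;2;4;2;10m[48;2;4;2;10m [38;2;4;2;10m[48;2;4;2;10m [38;2;4;2;10m[48;2;4;2;10m [38;2;4;2;10m[48;2;4;2;10m [38;2;4;2;10m[48;2;4;2;10m [38;2;4;2;10m[48;2;4;2;10m [38;2;4;2;10m[48;2;4;2;10m [38;2;4;2;10m[48;2;4;2;10m [38;2;4;2;10m[48;2;4;2;10m [38;2;4;2;10m[48;2;4;2;10m [0m
[38;2;4;2;10m[48;2;4;2;10m [38;2;4;2;10m[48;2;4;2;10m [38;2;4;2;10m[48;2;4;2;10m [38;2;4;2;10m[48;2;4;2;10m [38;2;4;2;10m[48;2;4;2;10m [38;2;4;2;10m[48;2;4;2;10m [38;2;4;2;10m[48;2;4;2;10m [38;2;4;2;10m[48;2;4;2;10m [38;2;4;2;10m[48;2;4;2;10m [38;2;4;2;10m[48;2;4;2;10m [0m
[38;2;4;2;10m[48;2;4;2;10m [38;2;4;2;10m[48;2;4;2;10m [38;2;4;2;10m[48;2;4;2;10m [38;2;4;2;10m[48;2;4;2;10m [38;2;4;2;10m[48;2;4;2;10m [38;2;4;2;10m[48;2;4;2;10m [38;2;4;2;10m[48;2;4;2;10m [38;2;4;2;10m[48;2;4;2;10m [38;2;4;2;10m[48;2;5;2;12m🬝[38;2;4;2;11m[48;2;35;8;62m🬝[0m
[38;2;4;2;10m[48;2;4;2;10m [38;2;4;2;10m[48;2;4;2;10m [38;2;4;2;10m[48;2;4;2;10m [38;2;4;2;10m[48;2;4;2;10m [38;2;4;2;10m[48;2;5;2;11m🬝[38;2;4;2;10m[48;2;16;4;30m🬝[38;2;5;2;13m[48;2;229;155;60m🬎[38;2;18;4;35m[48;2;254;248;49m🬆[38;2;65;16;50m[48;2;250;211;39m🬡[38;2;245;208;50m[48;2;6;2;14m🬎[0m
[38;2;4;2;10m[48;2;4;2;11m🬝[38;2;4;2;10m[48;2;7;2;16m🬝[38;2;10;3;20m[48;2;251;183;22m🬝[38;2;47;12;34m[48;2;254;248;49m🬎[38;2;67;17;54m[48;2;254;248;49m🬡[38;2;253;233;42m[48;2;11;3;23m🬎[38;2;254;248;49m[48;2;12;3;24m🬂[38;2;116;29;85m[48;2;6;2;14m🬀[38;2;6;2;13m[48;2;4;2;10m🬀[38;2;4;2;10m[48;2;4;2;10m [0m
[38;2;8;2;16m[48;2;252;222;40m🬂[38;2;254;248;49m[48;2;82;20;63m🬍[38;2;249;209;40m[48;2;8;2;17m🬆[38;2;254;241;46m[48;2;10;3;21m🬀[38;2;10;3;20m[48;2;4;2;10m🬀[38;2;4;2;11m[48;2;4;2;10m🬀[38;2;4;2;10m[48;2;4;2;10m [38;2;4;2;10m[48;2;4;2;10m [38;2;4;2;10m[48;2;4;2;10m [38;2;4;2;10m[48;2;4;2;10m [0m
[38;2;18;5;34m[48;2;4;2;11m🬀[38;2;5;2;12m[48;2;4;2;10m🬀[38;2;4;2;10m[48;2;4;2;10m [38;2;4;2;10m[48;2;4;2;10m [38;2;4;2;10m[48;2;4;2;10m [38;2;4;2;10m[48;2;4;2;10m [38;2;4;2;10m[48;2;4;2;10m [38;2;4;2;10m[48;2;4;2;10m [38;2;4;2;10m[48;2;4;2;10m [38;2;4;2;10m[48;2;4;2;10m [0m
</frame>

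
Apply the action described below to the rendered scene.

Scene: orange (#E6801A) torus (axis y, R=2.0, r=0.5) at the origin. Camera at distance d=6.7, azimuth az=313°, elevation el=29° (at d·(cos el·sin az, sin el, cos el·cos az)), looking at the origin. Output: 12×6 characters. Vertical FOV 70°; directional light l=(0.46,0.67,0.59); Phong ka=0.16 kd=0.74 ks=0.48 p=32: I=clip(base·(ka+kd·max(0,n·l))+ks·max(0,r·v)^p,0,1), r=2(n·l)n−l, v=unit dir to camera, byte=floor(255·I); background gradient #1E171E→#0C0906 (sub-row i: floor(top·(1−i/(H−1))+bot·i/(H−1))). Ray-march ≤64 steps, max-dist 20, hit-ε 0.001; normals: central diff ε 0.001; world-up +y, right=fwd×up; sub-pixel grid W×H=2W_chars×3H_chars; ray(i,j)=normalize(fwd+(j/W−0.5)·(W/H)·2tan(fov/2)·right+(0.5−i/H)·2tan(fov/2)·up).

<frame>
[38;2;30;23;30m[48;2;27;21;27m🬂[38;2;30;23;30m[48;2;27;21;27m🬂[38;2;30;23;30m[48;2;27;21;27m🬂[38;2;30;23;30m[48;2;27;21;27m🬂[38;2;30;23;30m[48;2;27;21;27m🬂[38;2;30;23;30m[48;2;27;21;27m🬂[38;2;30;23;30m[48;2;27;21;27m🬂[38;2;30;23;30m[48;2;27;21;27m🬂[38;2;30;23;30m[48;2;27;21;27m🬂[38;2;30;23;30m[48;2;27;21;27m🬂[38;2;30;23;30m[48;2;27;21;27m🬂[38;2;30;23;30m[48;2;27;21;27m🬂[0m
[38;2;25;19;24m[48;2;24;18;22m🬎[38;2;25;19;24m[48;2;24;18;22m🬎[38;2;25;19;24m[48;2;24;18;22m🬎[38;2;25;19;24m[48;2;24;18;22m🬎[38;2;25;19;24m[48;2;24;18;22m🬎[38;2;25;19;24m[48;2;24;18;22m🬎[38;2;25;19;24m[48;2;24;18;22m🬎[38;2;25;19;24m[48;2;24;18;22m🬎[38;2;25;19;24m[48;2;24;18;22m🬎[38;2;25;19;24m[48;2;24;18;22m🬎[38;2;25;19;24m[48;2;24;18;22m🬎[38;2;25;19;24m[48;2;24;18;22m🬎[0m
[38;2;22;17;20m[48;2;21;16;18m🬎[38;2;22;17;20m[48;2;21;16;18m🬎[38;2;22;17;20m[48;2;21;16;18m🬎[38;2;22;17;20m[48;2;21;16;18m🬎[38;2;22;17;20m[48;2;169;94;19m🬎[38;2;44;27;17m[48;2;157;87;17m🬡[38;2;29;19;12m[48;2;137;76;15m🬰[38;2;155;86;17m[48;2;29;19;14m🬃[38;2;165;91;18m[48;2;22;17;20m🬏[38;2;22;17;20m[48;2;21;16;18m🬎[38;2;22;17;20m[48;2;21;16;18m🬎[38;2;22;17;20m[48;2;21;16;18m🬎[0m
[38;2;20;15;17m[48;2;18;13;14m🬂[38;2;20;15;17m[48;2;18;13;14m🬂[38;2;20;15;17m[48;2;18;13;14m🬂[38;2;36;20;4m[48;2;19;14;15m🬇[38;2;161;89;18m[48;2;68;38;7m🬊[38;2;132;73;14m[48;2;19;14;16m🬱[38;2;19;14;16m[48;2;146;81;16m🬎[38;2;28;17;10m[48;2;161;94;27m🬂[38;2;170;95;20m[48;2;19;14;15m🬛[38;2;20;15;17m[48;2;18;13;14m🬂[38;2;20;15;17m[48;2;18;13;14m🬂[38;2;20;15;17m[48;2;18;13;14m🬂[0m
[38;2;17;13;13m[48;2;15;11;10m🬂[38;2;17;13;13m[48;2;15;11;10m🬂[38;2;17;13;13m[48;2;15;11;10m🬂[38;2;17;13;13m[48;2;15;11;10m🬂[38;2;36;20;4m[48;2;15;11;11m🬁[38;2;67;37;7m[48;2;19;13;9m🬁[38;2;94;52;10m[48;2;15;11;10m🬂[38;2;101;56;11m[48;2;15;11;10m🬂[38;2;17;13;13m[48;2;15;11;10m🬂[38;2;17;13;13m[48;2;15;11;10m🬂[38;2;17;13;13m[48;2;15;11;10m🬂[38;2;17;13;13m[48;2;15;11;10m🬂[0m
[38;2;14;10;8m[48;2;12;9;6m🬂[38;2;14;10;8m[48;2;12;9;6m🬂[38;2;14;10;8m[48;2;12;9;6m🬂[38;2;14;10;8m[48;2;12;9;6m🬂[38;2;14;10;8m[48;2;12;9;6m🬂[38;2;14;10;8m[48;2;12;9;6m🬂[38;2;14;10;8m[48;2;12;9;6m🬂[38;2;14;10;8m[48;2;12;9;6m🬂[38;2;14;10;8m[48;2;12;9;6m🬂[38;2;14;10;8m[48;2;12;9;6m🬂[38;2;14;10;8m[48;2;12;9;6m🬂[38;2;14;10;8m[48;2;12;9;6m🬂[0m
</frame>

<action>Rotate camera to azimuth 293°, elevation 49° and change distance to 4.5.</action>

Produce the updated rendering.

<frame>
[38;2;30;23;30m[48;2;27;21;27m🬂[38;2;30;23;30m[48;2;27;21;27m🬂[38;2;30;23;30m[48;2;27;21;27m🬂[38;2;30;23;30m[48;2;27;21;27m🬂[38;2;30;23;30m[48;2;27;21;27m🬂[38;2;30;23;30m[48;2;27;21;27m🬂[38;2;30;23;30m[48;2;27;21;27m🬂[38;2;30;23;30m[48;2;27;21;27m🬂[38;2;30;23;30m[48;2;27;21;27m🬂[38;2;30;23;30m[48;2;27;21;27m🬂[38;2;30;23;30m[48;2;27;21;27m🬂[38;2;30;23;30m[48;2;27;21;27m🬂[0m
[38;2;25;19;24m[48;2;24;18;22m🬎[38;2;25;19;24m[48;2;24;18;22m🬎[38;2;25;19;24m[48;2;24;18;22m🬎[38;2;25;19;24m[48;2;24;18;22m🬎[38;2;25;19;24m[48;2;129;71;14m🬝[38;2;25;19;24m[48;2;147;82;16m🬎[38;2;25;19;24m[48;2;125;69;13m🬎[38;2;25;19;24m[48;2;157;87;17m🬎[38;2;25;19;24m[48;2;24;18;22m🬎[38;2;25;19;24m[48;2;24;18;22m🬎[38;2;25;19;24m[48;2;24;18;22m🬎[38;2;25;19;24m[48;2;24;18;22m🬎[0m
[38;2;22;17;20m[48;2;21;16;18m🬎[38;2;22;17;20m[48;2;21;16;18m🬎[38;2;22;17;20m[48;2;21;16;18m🬎[38;2;80;46;14m[48;2;185;103;21m🬆[38;2;191;115;39m[48;2;77;45;16m🬕[38;2;104;58;11m[48;2;25;17;15m🬂[38;2;38;21;4m[48;2;21;16;19m🬂[38;2;55;31;6m[48;2;30;18;9m🬁[38;2;190;105;21m[48;2;64;35;7m🬁[38;2;157;87;17m[48;2;22;17;20m🬓[38;2;22;17;20m[48;2;21;16;18m🬎[38;2;22;17;20m[48;2;21;16;18m🬎[0m
[38;2;20;15;17m[48;2;18;13;14m🬂[38;2;20;15;17m[48;2;18;13;14m🬂[38;2;109;60;12m[48;2;19;14;15m▐[38;2;202;112;22m[48;2;175;97;19m▐[38;2;20;15;17m[48;2;18;13;14m🬂[38;2;20;15;17m[48;2;18;13;14m🬂[38;2;20;15;17m[48;2;18;13;14m🬂[38;2;20;15;17m[48;2;18;13;14m🬂[38;2;26;16;10m[48;2;92;51;10m🬝[38;2;138;77;16m[48;2;221;145;68m🬕[38;2;20;15;17m[48;2;18;13;14m🬂[38;2;20;15;17m[48;2;18;13;14m🬂[0m
[38;2;17;13;13m[48;2;15;11;10m🬂[38;2;17;13;13m[48;2;15;11;10m🬂[38;2;75;41;8m[48;2;19;13;9m🬁[38;2;149;83;16m[48;2;86;47;9m🬊[38;2;159;88;17m[48;2;17;13;13m🬺[38;2;17;13;13m[48;2;157;87;17m🬂[38;2;17;13;13m[48;2;138;77;15m🬂[38;2;17;13;13m[48;2;140;78;15m🬂[38;2;118;66;13m[48;2;159;91;24m🬂[38;2;181;109;37m[48;2;15;11;10m🬝[38;2;17;13;13m[48;2;15;11;10m🬂[38;2;17;13;13m[48;2;15;11;10m🬂[0m
[38;2;14;10;8m[48;2;12;9;6m🬂[38;2;14;10;8m[48;2;12;9;6m🬂[38;2;14;10;8m[48;2;12;9;6m🬂[38;2;44;24;4m[48;2;12;9;6m🬂[38;2;89;49;9m[48;2;28;16;4m🬊[38;2;112;62;12m[48;2;41;22;4m🬎[38;2;125;69;13m[48;2;62;34;6m🬎[38;2;128;71;14m[48;2;50;27;5m🬎[38;2;128;71;14m[48;2;12;9;6m🬆[38;2;113;63;12m[48;2;12;9;6m🬀[38;2;14;10;8m[48;2;12;9;6m🬂[38;2;14;10;8m[48;2;12;9;6m🬂[0m
</frame>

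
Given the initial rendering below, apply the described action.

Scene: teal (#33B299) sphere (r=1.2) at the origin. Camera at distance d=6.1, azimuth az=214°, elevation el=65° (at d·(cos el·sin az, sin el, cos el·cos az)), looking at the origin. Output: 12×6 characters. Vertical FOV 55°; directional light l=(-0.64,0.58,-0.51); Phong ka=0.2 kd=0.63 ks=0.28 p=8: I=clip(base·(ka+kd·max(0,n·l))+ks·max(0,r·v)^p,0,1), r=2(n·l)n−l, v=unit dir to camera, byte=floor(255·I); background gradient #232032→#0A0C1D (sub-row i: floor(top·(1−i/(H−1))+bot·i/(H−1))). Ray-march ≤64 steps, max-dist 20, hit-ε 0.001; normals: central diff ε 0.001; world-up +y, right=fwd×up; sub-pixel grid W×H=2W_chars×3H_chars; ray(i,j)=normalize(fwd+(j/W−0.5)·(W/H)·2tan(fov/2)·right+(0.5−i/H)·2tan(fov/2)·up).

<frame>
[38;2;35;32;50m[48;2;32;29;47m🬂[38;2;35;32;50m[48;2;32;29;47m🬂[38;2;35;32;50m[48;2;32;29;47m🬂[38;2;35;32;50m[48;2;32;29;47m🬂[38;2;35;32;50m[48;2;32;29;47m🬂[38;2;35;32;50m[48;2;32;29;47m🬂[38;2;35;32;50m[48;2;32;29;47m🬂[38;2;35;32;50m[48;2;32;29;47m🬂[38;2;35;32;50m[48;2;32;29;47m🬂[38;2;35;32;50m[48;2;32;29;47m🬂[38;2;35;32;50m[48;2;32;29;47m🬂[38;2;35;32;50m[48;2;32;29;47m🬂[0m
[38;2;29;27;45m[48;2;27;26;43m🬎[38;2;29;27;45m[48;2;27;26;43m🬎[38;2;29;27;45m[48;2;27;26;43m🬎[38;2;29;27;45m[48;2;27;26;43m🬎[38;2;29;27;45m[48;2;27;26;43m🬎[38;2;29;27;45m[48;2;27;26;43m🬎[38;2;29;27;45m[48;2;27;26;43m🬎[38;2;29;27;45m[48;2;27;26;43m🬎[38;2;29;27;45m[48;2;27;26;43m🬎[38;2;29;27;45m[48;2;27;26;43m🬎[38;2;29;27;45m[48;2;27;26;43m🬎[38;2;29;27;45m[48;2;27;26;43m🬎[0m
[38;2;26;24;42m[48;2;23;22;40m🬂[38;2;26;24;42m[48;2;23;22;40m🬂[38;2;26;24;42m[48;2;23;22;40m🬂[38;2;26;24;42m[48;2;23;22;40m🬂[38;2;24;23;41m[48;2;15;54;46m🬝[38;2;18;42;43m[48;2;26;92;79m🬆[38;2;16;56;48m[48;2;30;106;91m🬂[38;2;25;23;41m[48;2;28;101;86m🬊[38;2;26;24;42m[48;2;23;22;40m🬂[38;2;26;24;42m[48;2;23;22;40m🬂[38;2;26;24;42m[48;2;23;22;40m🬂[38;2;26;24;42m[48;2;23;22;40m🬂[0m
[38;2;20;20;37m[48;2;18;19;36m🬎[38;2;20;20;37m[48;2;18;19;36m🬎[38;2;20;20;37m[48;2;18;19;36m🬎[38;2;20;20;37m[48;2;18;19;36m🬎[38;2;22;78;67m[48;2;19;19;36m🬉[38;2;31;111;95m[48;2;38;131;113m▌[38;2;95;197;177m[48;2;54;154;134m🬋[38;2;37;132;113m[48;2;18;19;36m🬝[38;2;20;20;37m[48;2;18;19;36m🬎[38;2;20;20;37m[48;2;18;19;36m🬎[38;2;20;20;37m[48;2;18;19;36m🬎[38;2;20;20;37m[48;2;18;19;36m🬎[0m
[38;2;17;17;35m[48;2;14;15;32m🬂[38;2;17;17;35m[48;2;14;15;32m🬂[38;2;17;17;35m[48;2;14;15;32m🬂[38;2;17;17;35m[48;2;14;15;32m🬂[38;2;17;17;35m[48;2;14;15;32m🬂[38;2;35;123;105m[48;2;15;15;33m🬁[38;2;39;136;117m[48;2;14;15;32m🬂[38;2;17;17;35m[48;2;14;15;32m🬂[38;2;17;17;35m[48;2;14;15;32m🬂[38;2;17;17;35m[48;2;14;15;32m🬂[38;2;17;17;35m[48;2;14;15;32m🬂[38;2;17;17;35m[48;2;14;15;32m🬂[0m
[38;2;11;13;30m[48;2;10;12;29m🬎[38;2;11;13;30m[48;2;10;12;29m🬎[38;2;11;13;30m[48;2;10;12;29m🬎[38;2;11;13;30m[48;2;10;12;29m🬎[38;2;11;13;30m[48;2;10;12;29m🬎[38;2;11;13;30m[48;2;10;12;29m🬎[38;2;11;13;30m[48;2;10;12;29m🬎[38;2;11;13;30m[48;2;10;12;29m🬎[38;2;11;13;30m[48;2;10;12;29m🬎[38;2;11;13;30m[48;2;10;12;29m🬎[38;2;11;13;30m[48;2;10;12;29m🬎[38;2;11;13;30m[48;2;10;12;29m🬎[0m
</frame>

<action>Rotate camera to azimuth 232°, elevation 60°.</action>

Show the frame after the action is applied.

<frame>
[38;2;35;32;50m[48;2;32;29;47m🬂[38;2;35;32;50m[48;2;32;29;47m🬂[38;2;35;32;50m[48;2;32;29;47m🬂[38;2;35;32;50m[48;2;32;29;47m🬂[38;2;35;32;50m[48;2;32;29;47m🬂[38;2;35;32;50m[48;2;32;29;47m🬂[38;2;35;32;50m[48;2;32;29;47m🬂[38;2;35;32;50m[48;2;32;29;47m🬂[38;2;35;32;50m[48;2;32;29;47m🬂[38;2;35;32;50m[48;2;32;29;47m🬂[38;2;35;32;50m[48;2;32;29;47m🬂[38;2;35;32;50m[48;2;32;29;47m🬂[0m
[38;2;29;27;45m[48;2;27;26;43m🬎[38;2;29;27;45m[48;2;27;26;43m🬎[38;2;29;27;45m[48;2;27;26;43m🬎[38;2;29;27;45m[48;2;27;26;43m🬎[38;2;29;27;45m[48;2;27;26;43m🬎[38;2;29;27;45m[48;2;27;26;43m🬎[38;2;29;27;45m[48;2;27;26;43m🬎[38;2;29;27;45m[48;2;27;26;43m🬎[38;2;29;27;45m[48;2;27;26;43m🬎[38;2;29;27;45m[48;2;27;26;43m🬎[38;2;29;27;45m[48;2;27;26;43m🬎[38;2;29;27;45m[48;2;27;26;43m🬎[0m
[38;2;26;24;42m[48;2;23;22;40m🬂[38;2;26;24;42m[48;2;23;22;40m🬂[38;2;26;24;42m[48;2;23;22;40m🬂[38;2;26;24;42m[48;2;23;22;40m🬂[38;2;24;23;41m[48;2;23;81;70m🬝[38;2;21;40;45m[48;2;29;102;88m🬂[38;2;17;60;51m[48;2;31;110;95m🬂[38;2;25;23;41m[48;2;25;90;77m🬊[38;2;26;24;42m[48;2;23;22;40m🬂[38;2;26;24;42m[48;2;23;22;40m🬂[38;2;26;24;42m[48;2;23;22;40m🬂[38;2;26;24;42m[48;2;23;22;40m🬂[0m
[38;2;20;20;37m[48;2;18;19;36m🬎[38;2;20;20;37m[48;2;18;19;36m🬎[38;2;20;20;37m[48;2;18;19;36m🬎[38;2;20;20;37m[48;2;18;19;36m🬎[38;2;29;103;89m[48;2;19;19;36m🬉[38;2;40;135;116m[48;2;63;165;145m🬴[38;2;111;215;195m[48;2;54;155;135m🬃[38;2;33;117;101m[48;2;18;19;36m🬝[38;2;20;20;37m[48;2;18;19;36m🬎[38;2;20;20;37m[48;2;18;19;36m🬎[38;2;20;20;37m[48;2;18;19;36m🬎[38;2;20;20;37m[48;2;18;19;36m🬎[0m
[38;2;17;17;35m[48;2;14;15;32m🬂[38;2;17;17;35m[48;2;14;15;32m🬂[38;2;17;17;35m[48;2;14;15;32m🬂[38;2;17;17;35m[48;2;14;15;32m🬂[38;2;17;17;35m[48;2;14;15;32m🬂[38;2;37;130;111m[48;2;15;15;33m🬁[38;2;38;132;114m[48;2;14;15;32m🬂[38;2;17;17;35m[48;2;14;15;32m🬂[38;2;17;17;35m[48;2;14;15;32m🬂[38;2;17;17;35m[48;2;14;15;32m🬂[38;2;17;17;35m[48;2;14;15;32m🬂[38;2;17;17;35m[48;2;14;15;32m🬂[0m
[38;2;11;13;30m[48;2;10;12;29m🬎[38;2;11;13;30m[48;2;10;12;29m🬎[38;2;11;13;30m[48;2;10;12;29m🬎[38;2;11;13;30m[48;2;10;12;29m🬎[38;2;11;13;30m[48;2;10;12;29m🬎[38;2;11;13;30m[48;2;10;12;29m🬎[38;2;11;13;30m[48;2;10;12;29m🬎[38;2;11;13;30m[48;2;10;12;29m🬎[38;2;11;13;30m[48;2;10;12;29m🬎[38;2;11;13;30m[48;2;10;12;29m🬎[38;2;11;13;30m[48;2;10;12;29m🬎[38;2;11;13;30m[48;2;10;12;29m🬎[0m
</frame>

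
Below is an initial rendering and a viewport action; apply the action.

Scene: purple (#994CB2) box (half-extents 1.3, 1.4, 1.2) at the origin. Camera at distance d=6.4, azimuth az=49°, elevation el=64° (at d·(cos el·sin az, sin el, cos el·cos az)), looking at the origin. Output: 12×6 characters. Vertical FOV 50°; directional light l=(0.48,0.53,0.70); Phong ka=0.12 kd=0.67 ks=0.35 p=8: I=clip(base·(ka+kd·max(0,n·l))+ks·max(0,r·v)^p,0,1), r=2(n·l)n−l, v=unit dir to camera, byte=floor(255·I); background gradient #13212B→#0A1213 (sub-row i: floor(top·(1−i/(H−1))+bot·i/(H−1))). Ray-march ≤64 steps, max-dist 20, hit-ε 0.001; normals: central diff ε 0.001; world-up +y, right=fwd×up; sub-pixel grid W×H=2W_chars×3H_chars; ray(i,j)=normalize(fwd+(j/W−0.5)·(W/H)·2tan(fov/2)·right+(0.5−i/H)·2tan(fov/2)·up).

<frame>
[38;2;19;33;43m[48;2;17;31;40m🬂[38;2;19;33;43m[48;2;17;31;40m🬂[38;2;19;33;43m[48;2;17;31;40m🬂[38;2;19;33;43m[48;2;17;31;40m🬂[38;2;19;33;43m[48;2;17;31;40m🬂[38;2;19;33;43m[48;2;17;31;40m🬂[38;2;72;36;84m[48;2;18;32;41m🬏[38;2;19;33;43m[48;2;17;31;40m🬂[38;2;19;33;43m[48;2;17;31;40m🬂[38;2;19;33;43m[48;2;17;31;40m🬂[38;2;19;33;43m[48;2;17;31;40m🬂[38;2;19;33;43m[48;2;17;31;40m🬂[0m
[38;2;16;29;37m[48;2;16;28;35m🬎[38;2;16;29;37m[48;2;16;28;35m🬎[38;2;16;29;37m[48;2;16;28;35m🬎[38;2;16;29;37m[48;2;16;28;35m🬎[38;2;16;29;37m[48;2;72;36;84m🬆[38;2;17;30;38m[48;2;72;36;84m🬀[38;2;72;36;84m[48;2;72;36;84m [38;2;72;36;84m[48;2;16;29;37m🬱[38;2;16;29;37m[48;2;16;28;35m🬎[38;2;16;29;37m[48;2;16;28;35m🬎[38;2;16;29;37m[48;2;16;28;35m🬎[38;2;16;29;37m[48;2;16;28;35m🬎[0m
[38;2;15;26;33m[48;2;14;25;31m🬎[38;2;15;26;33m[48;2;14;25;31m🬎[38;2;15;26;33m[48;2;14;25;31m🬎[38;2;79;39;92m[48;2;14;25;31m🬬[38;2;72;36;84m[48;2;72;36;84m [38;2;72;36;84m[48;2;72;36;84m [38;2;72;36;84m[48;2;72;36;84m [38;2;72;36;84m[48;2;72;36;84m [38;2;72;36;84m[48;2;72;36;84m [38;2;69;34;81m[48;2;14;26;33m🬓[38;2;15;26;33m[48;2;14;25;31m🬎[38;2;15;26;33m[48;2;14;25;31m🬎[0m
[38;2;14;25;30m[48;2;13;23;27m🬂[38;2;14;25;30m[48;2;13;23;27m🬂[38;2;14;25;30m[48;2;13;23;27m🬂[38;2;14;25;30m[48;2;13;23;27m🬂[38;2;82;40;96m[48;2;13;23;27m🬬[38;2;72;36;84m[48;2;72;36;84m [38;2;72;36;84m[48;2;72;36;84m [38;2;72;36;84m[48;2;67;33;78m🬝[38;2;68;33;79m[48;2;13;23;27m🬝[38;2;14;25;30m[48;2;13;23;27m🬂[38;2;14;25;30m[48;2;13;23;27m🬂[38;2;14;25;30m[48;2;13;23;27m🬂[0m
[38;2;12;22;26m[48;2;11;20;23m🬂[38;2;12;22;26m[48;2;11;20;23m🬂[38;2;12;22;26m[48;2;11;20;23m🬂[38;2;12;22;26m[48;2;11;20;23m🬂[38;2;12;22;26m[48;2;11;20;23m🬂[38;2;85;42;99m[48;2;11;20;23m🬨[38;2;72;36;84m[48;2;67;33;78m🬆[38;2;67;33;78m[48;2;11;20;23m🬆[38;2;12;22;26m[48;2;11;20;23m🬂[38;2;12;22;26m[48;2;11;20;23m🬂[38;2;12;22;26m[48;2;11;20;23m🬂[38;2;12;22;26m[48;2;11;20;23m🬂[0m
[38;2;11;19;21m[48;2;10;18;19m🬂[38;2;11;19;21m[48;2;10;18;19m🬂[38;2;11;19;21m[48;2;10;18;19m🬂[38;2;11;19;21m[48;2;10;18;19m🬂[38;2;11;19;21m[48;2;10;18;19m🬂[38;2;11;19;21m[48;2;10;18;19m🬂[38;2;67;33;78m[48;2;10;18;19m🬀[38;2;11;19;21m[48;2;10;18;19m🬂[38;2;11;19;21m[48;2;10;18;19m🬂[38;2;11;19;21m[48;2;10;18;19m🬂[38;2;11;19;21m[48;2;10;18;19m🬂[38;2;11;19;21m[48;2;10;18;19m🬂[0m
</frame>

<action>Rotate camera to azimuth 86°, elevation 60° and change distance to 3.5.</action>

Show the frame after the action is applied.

<frame>
[38;2;19;33;43m[48;2;17;31;40m🬂[38;2;72;36;84m[48;2;18;32;41m▐[38;2;72;36;84m[48;2;72;36;84m [38;2;72;36;84m[48;2;72;36;84m [38;2;72;36;84m[48;2;72;36;84m [38;2;72;36;84m[48;2;72;36;84m [38;2;72;36;84m[48;2;72;36;84m [38;2;72;36;84m[48;2;72;36;84m [38;2;72;36;84m[48;2;72;36;84m [38;2;72;36;84m[48;2;72;36;84m [38;2;72;36;84m[48;2;19;33;43m🬺[38;2;19;33;43m[48;2;17;31;40m🬂[0m
[38;2;16;29;37m[48;2;16;28;35m🬎[38;2;72;36;84m[48;2;72;36;84m [38;2;72;36;84m[48;2;72;36;84m [38;2;72;36;84m[48;2;72;36;84m [38;2;72;36;84m[48;2;72;36;84m [38;2;72;36;84m[48;2;72;36;84m [38;2;72;36;84m[48;2;72;36;84m [38;2;72;36;84m[48;2;72;36;84m [38;2;72;36;84m[48;2;72;36;84m [38;2;72;36;84m[48;2;72;36;84m [38;2;72;36;84m[48;2;72;36;84m [38;2;72;36;84m[48;2;16;29;37m🬲[0m
[38;2;72;36;84m[48;2;14;26;33m🬦[38;2;72;36;84m[48;2;72;36;84m [38;2;72;36;84m[48;2;72;36;84m [38;2;72;36;84m[48;2;72;36;84m [38;2;72;36;84m[48;2;72;36;84m [38;2;72;36;84m[48;2;72;36;84m [38;2;72;36;84m[48;2;72;36;84m [38;2;72;36;84m[48;2;72;36;84m [38;2;72;36;84m[48;2;72;36;84m [38;2;72;36;84m[48;2;72;36;84m [38;2;72;36;84m[48;2;72;36;84m [38;2;72;36;84m[48;2;72;36;84m [0m
[38;2;14;25;30m[48;2;73;36;84m🬀[38;2;72;36;84m[48;2;73;36;85m🬎[38;2;72;36;84m[48;2;73;36;84m🬬[38;2;72;36;84m[48;2;72;36;84m [38;2;72;36;84m[48;2;72;36;84m [38;2;72;36;84m[48;2;72;36;84m [38;2;72;36;84m[48;2;72;36;84m [38;2;72;36;84m[48;2;72;36;84m [38;2;72;36;84m[48;2;72;36;84m [38;2;72;36;84m[48;2;72;36;84m [38;2;72;36;84m[48;2;72;36;84m [38;2;72;36;84m[48;2;72;36;84m [0m
[38;2;74;37;85m[48;2;75;38;86m🬊[38;2;73;36;85m[48;2;74;37;86m🬊[38;2;73;36;84m[48;2;73;37;85m🬊[38;2;72;36;84m[48;2;73;36;85m🬊[38;2;72;36;84m[48;2;73;36;84m🬬[38;2;72;36;84m[48;2;72;36;84m [38;2;72;36;84m[48;2;67;33;78m🬝[38;2;72;36;84m[48;2;67;33;78m🬎[38;2;72;36;84m[48;2;67;33;78m🬎[38;2;72;36;84m[48;2;67;33;78m🬎[38;2;72;36;84m[48;2;67;33;78m🬎[38;2;72;36;84m[48;2;67;33;78m🬎[0m
[38;2;67;33;78m[48;2;10;18;19m🬂[38;2;67;33;78m[48;2;10;18;19m🬎[38;2;67;33;78m[48;2;67;33;78m [38;2;67;33;78m[48;2;67;33;78m [38;2;67;33;78m[48;2;67;33;78m [38;2;67;33;78m[48;2;67;33;78m [38;2;67;33;78m[48;2;67;33;78m [38;2;67;33;78m[48;2;67;33;78m [38;2;67;33;78m[48;2;67;33;78m [38;2;67;33;78m[48;2;10;18;19m🬝[38;2;67;33;78m[48;2;10;18;19m🬆[38;2;67;33;78m[48;2;10;18;19m🬀[0m
</frame>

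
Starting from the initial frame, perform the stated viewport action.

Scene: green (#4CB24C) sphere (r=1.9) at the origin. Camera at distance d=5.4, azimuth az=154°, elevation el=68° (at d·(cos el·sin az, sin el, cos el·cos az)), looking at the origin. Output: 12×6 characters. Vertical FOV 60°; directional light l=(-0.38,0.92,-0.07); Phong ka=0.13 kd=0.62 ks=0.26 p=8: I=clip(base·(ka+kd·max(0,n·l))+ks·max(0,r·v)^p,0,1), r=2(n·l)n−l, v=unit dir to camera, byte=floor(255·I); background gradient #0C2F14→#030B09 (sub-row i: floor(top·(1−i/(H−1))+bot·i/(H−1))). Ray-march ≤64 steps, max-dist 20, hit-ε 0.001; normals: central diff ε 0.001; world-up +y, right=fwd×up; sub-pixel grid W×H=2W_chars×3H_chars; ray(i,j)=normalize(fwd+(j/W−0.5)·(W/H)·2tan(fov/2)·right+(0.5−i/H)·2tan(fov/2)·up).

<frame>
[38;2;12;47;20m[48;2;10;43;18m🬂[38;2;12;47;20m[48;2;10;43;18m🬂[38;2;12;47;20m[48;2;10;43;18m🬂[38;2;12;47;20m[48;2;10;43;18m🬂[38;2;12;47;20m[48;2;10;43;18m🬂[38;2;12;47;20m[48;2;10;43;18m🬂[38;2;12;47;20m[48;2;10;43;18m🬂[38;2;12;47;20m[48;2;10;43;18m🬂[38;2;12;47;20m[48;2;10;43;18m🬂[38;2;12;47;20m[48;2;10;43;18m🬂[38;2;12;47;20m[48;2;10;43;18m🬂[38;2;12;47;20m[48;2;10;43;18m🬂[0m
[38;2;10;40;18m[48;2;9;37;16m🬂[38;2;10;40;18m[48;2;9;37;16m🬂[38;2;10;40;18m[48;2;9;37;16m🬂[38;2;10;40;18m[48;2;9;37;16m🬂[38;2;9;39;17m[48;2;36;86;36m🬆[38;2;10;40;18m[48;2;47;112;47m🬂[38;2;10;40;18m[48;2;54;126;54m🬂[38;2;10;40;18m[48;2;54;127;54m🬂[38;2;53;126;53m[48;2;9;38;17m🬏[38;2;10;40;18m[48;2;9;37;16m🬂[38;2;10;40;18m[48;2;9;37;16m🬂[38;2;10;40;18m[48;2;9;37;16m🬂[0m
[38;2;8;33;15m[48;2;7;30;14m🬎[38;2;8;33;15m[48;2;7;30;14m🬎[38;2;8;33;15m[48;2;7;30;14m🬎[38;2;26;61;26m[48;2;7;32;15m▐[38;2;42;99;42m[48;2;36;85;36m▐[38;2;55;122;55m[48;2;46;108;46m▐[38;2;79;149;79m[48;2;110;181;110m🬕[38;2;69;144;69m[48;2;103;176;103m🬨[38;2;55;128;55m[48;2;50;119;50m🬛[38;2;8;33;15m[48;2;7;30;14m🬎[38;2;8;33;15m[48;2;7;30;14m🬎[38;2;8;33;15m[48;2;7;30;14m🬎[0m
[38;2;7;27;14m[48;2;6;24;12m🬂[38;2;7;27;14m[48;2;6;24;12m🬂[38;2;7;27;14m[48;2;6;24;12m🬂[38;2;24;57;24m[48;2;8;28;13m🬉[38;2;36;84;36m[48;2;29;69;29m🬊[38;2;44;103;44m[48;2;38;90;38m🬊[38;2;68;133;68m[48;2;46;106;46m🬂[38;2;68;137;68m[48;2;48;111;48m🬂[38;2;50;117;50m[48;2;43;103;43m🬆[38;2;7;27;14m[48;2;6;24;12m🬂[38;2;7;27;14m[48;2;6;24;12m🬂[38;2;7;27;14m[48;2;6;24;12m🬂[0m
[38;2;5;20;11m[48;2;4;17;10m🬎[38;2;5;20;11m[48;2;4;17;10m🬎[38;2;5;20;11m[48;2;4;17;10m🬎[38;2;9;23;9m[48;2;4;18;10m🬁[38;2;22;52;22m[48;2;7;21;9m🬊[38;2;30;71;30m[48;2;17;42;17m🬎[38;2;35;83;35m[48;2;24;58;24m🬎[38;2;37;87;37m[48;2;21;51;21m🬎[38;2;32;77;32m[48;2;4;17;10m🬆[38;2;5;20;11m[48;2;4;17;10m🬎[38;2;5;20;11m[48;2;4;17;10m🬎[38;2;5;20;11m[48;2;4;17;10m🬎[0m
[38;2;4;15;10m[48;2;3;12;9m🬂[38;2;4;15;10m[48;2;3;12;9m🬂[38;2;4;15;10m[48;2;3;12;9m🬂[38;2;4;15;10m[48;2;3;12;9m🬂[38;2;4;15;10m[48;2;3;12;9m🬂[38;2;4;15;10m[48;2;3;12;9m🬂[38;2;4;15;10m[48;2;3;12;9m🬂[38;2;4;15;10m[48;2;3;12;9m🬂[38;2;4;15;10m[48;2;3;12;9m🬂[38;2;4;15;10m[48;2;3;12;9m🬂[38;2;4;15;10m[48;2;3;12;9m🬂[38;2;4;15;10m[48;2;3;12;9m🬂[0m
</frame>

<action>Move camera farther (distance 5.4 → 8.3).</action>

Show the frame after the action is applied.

<frame>
[38;2;12;47;20m[48;2;10;43;18m🬂[38;2;12;47;20m[48;2;10;43;18m🬂[38;2;12;47;20m[48;2;10;43;18m🬂[38;2;12;47;20m[48;2;10;43;18m🬂[38;2;12;47;20m[48;2;10;43;18m🬂[38;2;12;47;20m[48;2;10;43;18m🬂[38;2;12;47;20m[48;2;10;43;18m🬂[38;2;12;47;20m[48;2;10;43;18m🬂[38;2;12;47;20m[48;2;10;43;18m🬂[38;2;12;47;20m[48;2;10;43;18m🬂[38;2;12;47;20m[48;2;10;43;18m🬂[38;2;12;47;20m[48;2;10;43;18m🬂[0m
[38;2;10;40;18m[48;2;9;37;16m🬂[38;2;10;40;18m[48;2;9;37;16m🬂[38;2;10;40;18m[48;2;9;37;16m🬂[38;2;10;40;18m[48;2;9;37;16m🬂[38;2;10;40;18m[48;2;9;37;16m🬂[38;2;10;40;18m[48;2;9;37;16m🬂[38;2;10;40;18m[48;2;9;37;16m🬂[38;2;10;40;18m[48;2;9;37;16m🬂[38;2;10;40;18m[48;2;9;37;16m🬂[38;2;10;40;18m[48;2;9;37;16m🬂[38;2;10;40;18m[48;2;9;37;16m🬂[38;2;10;40;18m[48;2;9;37;16m🬂[0m
[38;2;8;33;15m[48;2;7;30;14m🬎[38;2;8;33;15m[48;2;7;30;14m🬎[38;2;8;33;15m[48;2;7;30;14m🬎[38;2;8;33;15m[48;2;7;30;14m🬎[38;2;7;32;15m[48;2;24;58;24m🬕[38;2;35;83;35m[48;2;45;106;45m🬐[38;2;59;131;59m[48;2;101;173;101m🬎[38;2;8;34;16m[48;2;54;125;54m🬁[38;2;8;33;15m[48;2;7;30;14m🬎[38;2;8;33;15m[48;2;7;30;14m🬎[38;2;8;33;15m[48;2;7;30;14m🬎[38;2;8;33;15m[48;2;7;30;14m🬎[0m
[38;2;7;27;14m[48;2;6;24;12m🬂[38;2;7;27;14m[48;2;6;24;12m🬂[38;2;7;27;14m[48;2;6;24;12m🬂[38;2;7;27;14m[48;2;6;24;12m🬂[38;2;20;49;20m[48;2;7;24;12m🬉[38;2;38;91;38m[48;2;26;63;26m🬊[38;2;69;135;69m[48;2;40;94;40m🬂[38;2;48;112;48m[48;2;32;76;32m🬎[38;2;7;27;14m[48;2;6;24;12m🬂[38;2;7;27;14m[48;2;6;24;12m🬂[38;2;7;27;14m[48;2;6;24;12m🬂[38;2;7;27;14m[48;2;6;24;12m🬂[0m
[38;2;5;20;11m[48;2;4;17;10m🬎[38;2;5;20;11m[48;2;4;17;10m🬎[38;2;5;20;11m[48;2;4;17;10m🬎[38;2;5;20;11m[48;2;4;17;10m🬎[38;2;5;20;11m[48;2;4;17;10m🬎[38;2;16;37;16m[48;2;5;19;10m🬁[38;2;23;54;23m[48;2;4;18;10m🬂[38;2;18;42;18m[48;2;4;18;10m🬀[38;2;5;20;11m[48;2;4;17;10m🬎[38;2;5;20;11m[48;2;4;17;10m🬎[38;2;5;20;11m[48;2;4;17;10m🬎[38;2;5;20;11m[48;2;4;17;10m🬎[0m
[38;2;4;15;10m[48;2;3;12;9m🬂[38;2;4;15;10m[48;2;3;12;9m🬂[38;2;4;15;10m[48;2;3;12;9m🬂[38;2;4;15;10m[48;2;3;12;9m🬂[38;2;4;15;10m[48;2;3;12;9m🬂[38;2;4;15;10m[48;2;3;12;9m🬂[38;2;4;15;10m[48;2;3;12;9m🬂[38;2;4;15;10m[48;2;3;12;9m🬂[38;2;4;15;10m[48;2;3;12;9m🬂[38;2;4;15;10m[48;2;3;12;9m🬂[38;2;4;15;10m[48;2;3;12;9m🬂[38;2;4;15;10m[48;2;3;12;9m🬂[0m
</frame>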